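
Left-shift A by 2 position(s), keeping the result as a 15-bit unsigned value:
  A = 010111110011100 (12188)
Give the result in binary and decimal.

Shift left by 2: drop the top 2 bit(s), append 2 zero(s) on the right.
  010111110011100  ->  discard [01], keep [0111110011100], append 00
= 011111001110000

Answer: 011111001110000 (15984)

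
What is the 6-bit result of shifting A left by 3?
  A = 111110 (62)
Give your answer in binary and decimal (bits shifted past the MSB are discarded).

Shift left by 3: drop the top 3 bit(s), append 3 zero(s) on the right.
  111110  ->  discard [111], keep [110], append 000
= 110000

Answer: 110000 (48)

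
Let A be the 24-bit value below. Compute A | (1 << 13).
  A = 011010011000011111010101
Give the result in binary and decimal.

Mask = 1 << 13 = 000000000010000000000000
Bit 13 of A is 0, so OR-ing with the mask flips it to 1.
  011010011000011111010101
| 000000000010000000000000
--------------------------
  011010011010011111010101

Answer: 011010011010011111010101 (6924245)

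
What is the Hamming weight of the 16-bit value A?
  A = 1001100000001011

1001100000001011
1-bits at positions (from bit 0 = LSB): 0, 1, 3, 11, 12, 15
Count = 6

Answer: 6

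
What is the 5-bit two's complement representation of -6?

1. Binary of +6:  00110
2. Invert bits:     11001
3. Add 1:           11010

Answer: 11010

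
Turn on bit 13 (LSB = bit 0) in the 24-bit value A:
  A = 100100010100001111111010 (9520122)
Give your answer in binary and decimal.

Mask = 1 << 13 = 000000000010000000000000
Bit 13 of A is 0, so OR-ing with the mask flips it to 1.
  100100010100001111111010
| 000000000010000000000000
--------------------------
  100100010110001111111010

Answer: 100100010110001111111010 (9528314)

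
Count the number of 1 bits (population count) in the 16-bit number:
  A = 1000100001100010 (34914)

1000100001100010
1-bits at positions (from bit 0 = LSB): 1, 5, 6, 11, 15
Count = 5

Answer: 5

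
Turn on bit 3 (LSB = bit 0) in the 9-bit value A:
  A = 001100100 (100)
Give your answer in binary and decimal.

Mask = 1 << 3 = 000001000
Bit 3 of A is 0, so OR-ing with the mask flips it to 1.
  001100100
| 000001000
-----------
  001101100

Answer: 001101100 (108)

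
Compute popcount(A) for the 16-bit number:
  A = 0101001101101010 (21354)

0101001101101010
1-bits at positions (from bit 0 = LSB): 1, 3, 5, 6, 8, 9, 12, 14
Count = 8

Answer: 8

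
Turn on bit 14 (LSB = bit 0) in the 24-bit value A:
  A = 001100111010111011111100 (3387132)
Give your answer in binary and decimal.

Mask = 1 << 14 = 000000000100000000000000
Bit 14 of A is 0, so OR-ing with the mask flips it to 1.
  001100111010111011111100
| 000000000100000000000000
--------------------------
  001100111110111011111100

Answer: 001100111110111011111100 (3403516)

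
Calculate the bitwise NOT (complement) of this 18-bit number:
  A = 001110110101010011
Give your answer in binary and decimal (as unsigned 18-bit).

Flip each bit (0->1, 1->0):
  001110110101010011
  110001001010101100

Answer: 110001001010101100 (201388)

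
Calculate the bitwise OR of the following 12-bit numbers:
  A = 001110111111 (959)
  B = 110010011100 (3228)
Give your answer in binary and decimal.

Apply | to each column (1 where either bit is 1):
  001110111111
| 110010011100
--------------
  111110111111

Answer: 111110111111 (4031)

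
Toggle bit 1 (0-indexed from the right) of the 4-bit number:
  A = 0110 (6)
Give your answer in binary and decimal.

Mask = 1 << 1 = 0010
Bit 1 of A is 1; XOR with the mask flips it to 0.
  0110
^ 0010
------
  0100

Answer: 0100 (4)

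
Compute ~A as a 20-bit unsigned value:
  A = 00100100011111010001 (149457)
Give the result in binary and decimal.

Flip each bit (0->1, 1->0):
  00100100011111010001
  11011011100000101110

Answer: 11011011100000101110 (899118)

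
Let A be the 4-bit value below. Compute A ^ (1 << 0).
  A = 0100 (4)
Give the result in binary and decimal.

Mask = 1 << 0 = 0001
Bit 0 of A is 0; XOR with the mask flips it to 1.
  0100
^ 0001
------
  0101

Answer: 0101 (5)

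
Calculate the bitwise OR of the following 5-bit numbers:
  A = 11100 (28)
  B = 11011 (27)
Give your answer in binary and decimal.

Apply | to each column (1 where either bit is 1):
  11100
| 11011
-------
  11111

Answer: 11111 (31)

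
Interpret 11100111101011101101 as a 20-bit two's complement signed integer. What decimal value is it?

MSB is 1, so the value is negative. Find the magnitude:
1. Invert bits:  00011000010100010010
2. Add 1:        00011000010100010011  = 99603
3. Apply sign:   -99603

Answer: -99603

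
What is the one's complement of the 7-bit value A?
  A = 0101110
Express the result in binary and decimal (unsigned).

Flip each bit (0->1, 1->0):
  0101110
  1010001

Answer: 1010001 (81)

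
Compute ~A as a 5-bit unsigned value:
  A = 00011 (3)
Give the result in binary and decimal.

Flip each bit (0->1, 1->0):
  00011
  11100

Answer: 11100 (28)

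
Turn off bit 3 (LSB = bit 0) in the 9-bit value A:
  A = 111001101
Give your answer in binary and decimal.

Mask = ~(1 << 3) = 111110111
Bit 3 of A is 1, so AND-ing with the mask clears it to 0.
  111001101
& 111110111
-----------
  111000101

Answer: 111000101 (453)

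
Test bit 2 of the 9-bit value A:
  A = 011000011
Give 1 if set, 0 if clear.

Bit 2 is the 3rd from the right.
  011000011
        ^
That bit is 0.

Answer: 0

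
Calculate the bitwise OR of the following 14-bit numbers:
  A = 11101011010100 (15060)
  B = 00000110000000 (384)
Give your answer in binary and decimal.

Apply | to each column (1 where either bit is 1):
  11101011010100
| 00000110000000
----------------
  11101111010100

Answer: 11101111010100 (15316)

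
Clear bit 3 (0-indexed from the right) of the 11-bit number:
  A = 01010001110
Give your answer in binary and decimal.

Mask = ~(1 << 3) = 11111110111
Bit 3 of A is 1, so AND-ing with the mask clears it to 0.
  01010001110
& 11111110111
-------------
  01010000110

Answer: 01010000110 (646)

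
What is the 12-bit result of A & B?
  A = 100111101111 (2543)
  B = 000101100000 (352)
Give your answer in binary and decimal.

Apply & to each column (1 only where both bits are 1):
  100111101111
& 000101100000
--------------
  000101100000

Answer: 000101100000 (352)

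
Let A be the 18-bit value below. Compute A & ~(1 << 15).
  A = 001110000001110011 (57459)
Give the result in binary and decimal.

Mask = ~(1 << 15) = 110111111111111111
Bit 15 of A is 1, so AND-ing with the mask clears it to 0.
  001110000001110011
& 110111111111111111
--------------------
  000110000001110011

Answer: 000110000001110011 (24691)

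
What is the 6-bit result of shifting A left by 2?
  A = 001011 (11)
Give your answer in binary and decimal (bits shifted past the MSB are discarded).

Shift left by 2: drop the top 2 bit(s), append 2 zero(s) on the right.
  001011  ->  discard [00], keep [1011], append 00
= 101100

Answer: 101100 (44)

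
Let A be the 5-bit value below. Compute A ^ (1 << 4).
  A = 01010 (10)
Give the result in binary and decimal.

Mask = 1 << 4 = 10000
Bit 4 of A is 0; XOR with the mask flips it to 1.
  01010
^ 10000
-------
  11010

Answer: 11010 (26)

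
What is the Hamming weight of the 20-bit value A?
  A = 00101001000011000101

00101001000011000101
1-bits at positions (from bit 0 = LSB): 0, 2, 6, 7, 12, 15, 17
Count = 7

Answer: 7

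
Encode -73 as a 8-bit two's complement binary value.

1. Binary of +73:  01001001
2. Invert bits:     10110110
3. Add 1:           10110111

Answer: 10110111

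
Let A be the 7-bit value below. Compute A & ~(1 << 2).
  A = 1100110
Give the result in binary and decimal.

Mask = ~(1 << 2) = 1111011
Bit 2 of A is 1, so AND-ing with the mask clears it to 0.
  1100110
& 1111011
---------
  1100010

Answer: 1100010 (98)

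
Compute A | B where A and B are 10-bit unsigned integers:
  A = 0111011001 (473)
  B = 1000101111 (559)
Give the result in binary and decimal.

Apply | to each column (1 where either bit is 1):
  0111011001
| 1000101111
------------
  1111111111

Answer: 1111111111 (1023)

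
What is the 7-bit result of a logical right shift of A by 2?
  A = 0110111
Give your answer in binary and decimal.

Logical shift right by 2: drop the bottom 2 bit(s), prepend 2 zero(s) on the left.
  0110111  ->  keep [01101], discard [11], prepend 00
= 0001101

Answer: 0001101 (13)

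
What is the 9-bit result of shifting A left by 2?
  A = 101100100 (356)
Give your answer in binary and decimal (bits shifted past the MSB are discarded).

Shift left by 2: drop the top 2 bit(s), append 2 zero(s) on the right.
  101100100  ->  discard [10], keep [1100100], append 00
= 110010000

Answer: 110010000 (400)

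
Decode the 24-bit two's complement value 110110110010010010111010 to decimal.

MSB is 1, so the value is negative. Find the magnitude:
1. Invert bits:  001001001101101101000101
2. Add 1:        001001001101101101000110  = 2415430
3. Apply sign:   -2415430

Answer: -2415430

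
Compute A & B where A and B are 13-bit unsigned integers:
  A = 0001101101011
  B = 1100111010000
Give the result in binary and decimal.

Apply & to each column (1 only where both bits are 1):
  0001101101011
& 1100111010000
---------------
  0000101000000

Answer: 0000101000000 (320)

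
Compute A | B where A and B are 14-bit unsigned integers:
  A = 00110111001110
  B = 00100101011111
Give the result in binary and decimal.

Apply | to each column (1 where either bit is 1):
  00110111001110
| 00100101011111
----------------
  00110111011111

Answer: 00110111011111 (3551)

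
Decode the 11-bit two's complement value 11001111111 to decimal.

MSB is 1, so the value is negative. Find the magnitude:
1. Invert bits:  00110000000
2. Add 1:        00110000001  = 385
3. Apply sign:   -385

Answer: -385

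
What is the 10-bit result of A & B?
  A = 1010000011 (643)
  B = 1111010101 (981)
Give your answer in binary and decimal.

Apply & to each column (1 only where both bits are 1):
  1010000011
& 1111010101
------------
  1010000001

Answer: 1010000001 (641)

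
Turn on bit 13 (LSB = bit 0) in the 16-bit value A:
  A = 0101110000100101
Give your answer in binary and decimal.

Mask = 1 << 13 = 0010000000000000
Bit 13 of A is 0, so OR-ing with the mask flips it to 1.
  0101110000100101
| 0010000000000000
------------------
  0111110000100101

Answer: 0111110000100101 (31781)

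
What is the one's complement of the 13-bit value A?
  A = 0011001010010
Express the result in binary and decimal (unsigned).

Flip each bit (0->1, 1->0):
  0011001010010
  1100110101101

Answer: 1100110101101 (6573)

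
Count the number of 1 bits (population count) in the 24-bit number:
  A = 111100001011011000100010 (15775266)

111100001011011000100010
1-bits at positions (from bit 0 = LSB): 1, 5, 9, 10, 12, 13, 15, 20, 21, 22, 23
Count = 11

Answer: 11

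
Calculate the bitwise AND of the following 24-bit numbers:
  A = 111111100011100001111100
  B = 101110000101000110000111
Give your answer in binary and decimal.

Apply & to each column (1 only where both bits are 1):
  111111100011100001111100
& 101110000101000110000111
--------------------------
  101110000001000000000100

Answer: 101110000001000000000100 (12062724)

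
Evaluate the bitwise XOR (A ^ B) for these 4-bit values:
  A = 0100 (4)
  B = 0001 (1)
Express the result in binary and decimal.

Apply ^ to each column (1 where bits differ):
  0100
^ 0001
------
  0101

Answer: 0101 (5)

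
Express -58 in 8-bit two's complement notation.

1. Binary of +58:  00111010
2. Invert bits:     11000101
3. Add 1:           11000110

Answer: 11000110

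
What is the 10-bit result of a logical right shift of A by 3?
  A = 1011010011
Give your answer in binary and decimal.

Logical shift right by 3: drop the bottom 3 bit(s), prepend 3 zero(s) on the left.
  1011010011  ->  keep [1011010], discard [011], prepend 000
= 0001011010

Answer: 0001011010 (90)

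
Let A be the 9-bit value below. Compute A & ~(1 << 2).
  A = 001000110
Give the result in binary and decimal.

Mask = ~(1 << 2) = 111111011
Bit 2 of A is 1, so AND-ing with the mask clears it to 0.
  001000110
& 111111011
-----------
  001000010

Answer: 001000010 (66)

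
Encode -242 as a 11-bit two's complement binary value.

1. Binary of +242:  00011110010
2. Invert bits:     11100001101
3. Add 1:           11100001110

Answer: 11100001110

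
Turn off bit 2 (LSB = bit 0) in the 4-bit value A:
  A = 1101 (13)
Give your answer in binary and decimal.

Mask = ~(1 << 2) = 1011
Bit 2 of A is 1, so AND-ing with the mask clears it to 0.
  1101
& 1011
------
  1001

Answer: 1001 (9)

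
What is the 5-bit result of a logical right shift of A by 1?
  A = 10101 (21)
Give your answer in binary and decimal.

Logical shift right by 1: drop the bottom 1 bit(s), prepend 1 zero(s) on the left.
  10101  ->  keep [1010], discard [1], prepend 0
= 01010

Answer: 01010 (10)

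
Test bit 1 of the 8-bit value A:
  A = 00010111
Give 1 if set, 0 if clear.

Bit 1 is the 2nd from the right.
  00010111
        ^
That bit is 1.

Answer: 1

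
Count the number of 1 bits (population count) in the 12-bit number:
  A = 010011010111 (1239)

010011010111
1-bits at positions (from bit 0 = LSB): 0, 1, 2, 4, 6, 7, 10
Count = 7

Answer: 7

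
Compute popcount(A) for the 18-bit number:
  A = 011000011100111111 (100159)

011000011100111111
1-bits at positions (from bit 0 = LSB): 0, 1, 2, 3, 4, 5, 8, 9, 10, 15, 16
Count = 11

Answer: 11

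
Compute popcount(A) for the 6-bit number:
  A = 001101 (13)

001101
1-bits at positions (from bit 0 = LSB): 0, 2, 3
Count = 3

Answer: 3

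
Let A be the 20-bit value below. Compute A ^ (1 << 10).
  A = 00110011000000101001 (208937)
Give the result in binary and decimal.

Mask = 1 << 10 = 00000000010000000000
Bit 10 of A is 0; XOR with the mask flips it to 1.
  00110011000000101001
^ 00000000010000000000
----------------------
  00110011010000101001

Answer: 00110011010000101001 (209961)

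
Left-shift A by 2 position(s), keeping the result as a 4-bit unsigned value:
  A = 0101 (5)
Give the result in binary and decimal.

Shift left by 2: drop the top 2 bit(s), append 2 zero(s) on the right.
  0101  ->  discard [01], keep [01], append 00
= 0100

Answer: 0100 (4)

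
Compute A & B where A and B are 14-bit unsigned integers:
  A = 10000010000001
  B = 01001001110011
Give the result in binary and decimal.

Apply & to each column (1 only where both bits are 1):
  10000010000001
& 01001001110011
----------------
  00000000000001

Answer: 00000000000001 (1)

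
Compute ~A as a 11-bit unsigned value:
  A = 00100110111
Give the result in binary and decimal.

Flip each bit (0->1, 1->0):
  00100110111
  11011001000

Answer: 11011001000 (1736)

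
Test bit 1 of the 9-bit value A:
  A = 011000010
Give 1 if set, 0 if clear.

Bit 1 is the 2nd from the right.
  011000010
         ^
That bit is 1.

Answer: 1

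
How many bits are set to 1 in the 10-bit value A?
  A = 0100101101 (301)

0100101101
1-bits at positions (from bit 0 = LSB): 0, 2, 3, 5, 8
Count = 5

Answer: 5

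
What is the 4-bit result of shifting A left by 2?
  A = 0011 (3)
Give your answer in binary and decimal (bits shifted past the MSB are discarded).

Shift left by 2: drop the top 2 bit(s), append 2 zero(s) on the right.
  0011  ->  discard [00], keep [11], append 00
= 1100

Answer: 1100 (12)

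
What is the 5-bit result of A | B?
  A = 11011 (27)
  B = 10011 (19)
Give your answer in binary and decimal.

Apply | to each column (1 where either bit is 1):
  11011
| 10011
-------
  11011

Answer: 11011 (27)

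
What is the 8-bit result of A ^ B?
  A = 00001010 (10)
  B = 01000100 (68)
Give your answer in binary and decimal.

Apply ^ to each column (1 where bits differ):
  00001010
^ 01000100
----------
  01001110

Answer: 01001110 (78)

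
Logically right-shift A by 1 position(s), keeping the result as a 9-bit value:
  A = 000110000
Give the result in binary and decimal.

Logical shift right by 1: drop the bottom 1 bit(s), prepend 1 zero(s) on the left.
  000110000  ->  keep [00011000], discard [0], prepend 0
= 000011000

Answer: 000011000 (24)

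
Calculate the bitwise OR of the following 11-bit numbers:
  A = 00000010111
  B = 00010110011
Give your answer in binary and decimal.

Apply | to each column (1 where either bit is 1):
  00000010111
| 00010110011
-------------
  00010110111

Answer: 00010110111 (183)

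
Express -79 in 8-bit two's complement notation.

1. Binary of +79:  01001111
2. Invert bits:     10110000
3. Add 1:           10110001

Answer: 10110001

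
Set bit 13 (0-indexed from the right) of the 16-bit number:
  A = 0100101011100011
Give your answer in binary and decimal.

Mask = 1 << 13 = 0010000000000000
Bit 13 of A is 0, so OR-ing with the mask flips it to 1.
  0100101011100011
| 0010000000000000
------------------
  0110101011100011

Answer: 0110101011100011 (27363)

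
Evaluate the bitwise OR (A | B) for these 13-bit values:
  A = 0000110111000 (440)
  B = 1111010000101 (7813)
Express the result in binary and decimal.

Apply | to each column (1 where either bit is 1):
  0000110111000
| 1111010000101
---------------
  1111110111101

Answer: 1111110111101 (8125)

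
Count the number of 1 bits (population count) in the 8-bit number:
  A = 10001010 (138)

10001010
1-bits at positions (from bit 0 = LSB): 1, 3, 7
Count = 3

Answer: 3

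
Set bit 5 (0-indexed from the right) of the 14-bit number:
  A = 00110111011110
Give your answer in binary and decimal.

Mask = 1 << 5 = 00000000100000
Bit 5 of A is 0, so OR-ing with the mask flips it to 1.
  00110111011110
| 00000000100000
----------------
  00110111111110

Answer: 00110111111110 (3582)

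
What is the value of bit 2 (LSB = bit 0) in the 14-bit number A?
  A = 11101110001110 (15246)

Bit 2 is the 3rd from the right.
  11101110001110
             ^
That bit is 1.

Answer: 1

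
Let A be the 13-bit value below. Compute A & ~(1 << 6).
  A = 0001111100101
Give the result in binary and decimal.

Mask = ~(1 << 6) = 1111110111111
Bit 6 of A is 1, so AND-ing with the mask clears it to 0.
  0001111100101
& 1111110111111
---------------
  0001110100101

Answer: 0001110100101 (933)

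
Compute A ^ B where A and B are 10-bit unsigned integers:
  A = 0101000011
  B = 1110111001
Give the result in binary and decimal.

Apply ^ to each column (1 where bits differ):
  0101000011
^ 1110111001
------------
  1011111010

Answer: 1011111010 (762)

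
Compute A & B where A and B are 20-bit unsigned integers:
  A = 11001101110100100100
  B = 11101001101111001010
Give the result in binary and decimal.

Apply & to each column (1 only where both bits are 1):
  11001101110100100100
& 11101001101111001010
----------------------
  11001001100100000000

Answer: 11001001100100000000 (825600)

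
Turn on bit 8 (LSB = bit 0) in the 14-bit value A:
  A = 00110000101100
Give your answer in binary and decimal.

Mask = 1 << 8 = 00000100000000
Bit 8 of A is 0, so OR-ing with the mask flips it to 1.
  00110000101100
| 00000100000000
----------------
  00110100101100

Answer: 00110100101100 (3372)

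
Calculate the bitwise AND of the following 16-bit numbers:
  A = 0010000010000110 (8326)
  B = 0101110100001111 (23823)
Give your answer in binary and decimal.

Apply & to each column (1 only where both bits are 1):
  0010000010000110
& 0101110100001111
------------------
  0000000000000110

Answer: 0000000000000110 (6)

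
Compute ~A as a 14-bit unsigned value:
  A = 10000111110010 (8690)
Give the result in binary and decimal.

Flip each bit (0->1, 1->0):
  10000111110010
  01111000001101

Answer: 01111000001101 (7693)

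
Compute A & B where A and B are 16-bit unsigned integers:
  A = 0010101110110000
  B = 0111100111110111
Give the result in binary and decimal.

Apply & to each column (1 only where both bits are 1):
  0010101110110000
& 0111100111110111
------------------
  0010100110110000

Answer: 0010100110110000 (10672)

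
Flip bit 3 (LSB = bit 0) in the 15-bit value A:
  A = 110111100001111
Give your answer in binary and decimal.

Mask = 1 << 3 = 000000000001000
Bit 3 of A is 1; XOR with the mask flips it to 0.
  110111100001111
^ 000000000001000
-----------------
  110111100000111

Answer: 110111100000111 (28423)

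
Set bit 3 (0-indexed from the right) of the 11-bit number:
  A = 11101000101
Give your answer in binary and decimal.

Mask = 1 << 3 = 00000001000
Bit 3 of A is 0, so OR-ing with the mask flips it to 1.
  11101000101
| 00000001000
-------------
  11101001101

Answer: 11101001101 (1869)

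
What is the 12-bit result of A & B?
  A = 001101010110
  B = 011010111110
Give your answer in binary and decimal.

Apply & to each column (1 only where both bits are 1):
  001101010110
& 011010111110
--------------
  001000010110

Answer: 001000010110 (534)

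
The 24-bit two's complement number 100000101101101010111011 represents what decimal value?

MSB is 1, so the value is negative. Find the magnitude:
1. Invert bits:  011111010010010101000100
2. Add 1:        011111010010010101000101  = 8201541
3. Apply sign:   -8201541

Answer: -8201541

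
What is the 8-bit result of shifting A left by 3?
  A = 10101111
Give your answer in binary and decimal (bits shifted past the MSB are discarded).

Shift left by 3: drop the top 3 bit(s), append 3 zero(s) on the right.
  10101111  ->  discard [101], keep [01111], append 000
= 01111000

Answer: 01111000 (120)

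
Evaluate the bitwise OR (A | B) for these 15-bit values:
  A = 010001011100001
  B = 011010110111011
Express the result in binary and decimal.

Apply | to each column (1 where either bit is 1):
  010001011100001
| 011010110111011
-----------------
  011011111111011

Answer: 011011111111011 (14331)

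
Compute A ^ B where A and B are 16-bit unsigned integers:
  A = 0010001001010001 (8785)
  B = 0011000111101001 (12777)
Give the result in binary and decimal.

Apply ^ to each column (1 where bits differ):
  0010001001010001
^ 0011000111101001
------------------
  0001001110111000

Answer: 0001001110111000 (5048)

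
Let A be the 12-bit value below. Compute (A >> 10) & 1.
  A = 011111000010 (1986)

Bit 10 is the 11th from the right.
  011111000010
   ^
That bit is 1.

Answer: 1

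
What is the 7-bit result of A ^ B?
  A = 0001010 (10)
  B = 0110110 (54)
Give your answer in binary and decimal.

Apply ^ to each column (1 where bits differ):
  0001010
^ 0110110
---------
  0111100

Answer: 0111100 (60)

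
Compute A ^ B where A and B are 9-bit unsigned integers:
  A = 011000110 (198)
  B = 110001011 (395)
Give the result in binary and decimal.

Apply ^ to each column (1 where bits differ):
  011000110
^ 110001011
-----------
  101001101

Answer: 101001101 (333)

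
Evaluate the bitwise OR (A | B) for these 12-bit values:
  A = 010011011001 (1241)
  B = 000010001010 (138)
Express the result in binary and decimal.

Apply | to each column (1 where either bit is 1):
  010011011001
| 000010001010
--------------
  010011011011

Answer: 010011011011 (1243)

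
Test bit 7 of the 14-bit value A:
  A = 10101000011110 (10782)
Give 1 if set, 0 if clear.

Bit 7 is the 8th from the right.
  10101000011110
        ^
That bit is 0.

Answer: 0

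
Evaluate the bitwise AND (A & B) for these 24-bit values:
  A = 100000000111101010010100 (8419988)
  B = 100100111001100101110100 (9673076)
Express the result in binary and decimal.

Apply & to each column (1 only where both bits are 1):
  100000000111101010010100
& 100100111001100101110100
--------------------------
  100000000001100000010100

Answer: 100000000001100000010100 (8394772)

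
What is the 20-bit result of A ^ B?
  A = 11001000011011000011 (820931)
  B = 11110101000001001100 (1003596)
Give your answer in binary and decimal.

Apply ^ to each column (1 where bits differ):
  11001000011011000011
^ 11110101000001001100
----------------------
  00111101011010001111

Answer: 00111101011010001111 (251535)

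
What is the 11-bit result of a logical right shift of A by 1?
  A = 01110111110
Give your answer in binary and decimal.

Logical shift right by 1: drop the bottom 1 bit(s), prepend 1 zero(s) on the left.
  01110111110  ->  keep [0111011111], discard [0], prepend 0
= 00111011111

Answer: 00111011111 (479)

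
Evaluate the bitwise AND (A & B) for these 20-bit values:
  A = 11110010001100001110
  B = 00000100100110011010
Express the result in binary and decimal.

Apply & to each column (1 only where both bits are 1):
  11110010001100001110
& 00000100100110011010
----------------------
  00000000000100001010

Answer: 00000000000100001010 (266)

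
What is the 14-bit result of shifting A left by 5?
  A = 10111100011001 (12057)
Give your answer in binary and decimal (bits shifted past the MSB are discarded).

Shift left by 5: drop the top 5 bit(s), append 5 zero(s) on the right.
  10111100011001  ->  discard [10111], keep [100011001], append 00000
= 10001100100000

Answer: 10001100100000 (8992)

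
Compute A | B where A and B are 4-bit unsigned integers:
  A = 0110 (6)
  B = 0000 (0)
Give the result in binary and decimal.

Apply | to each column (1 where either bit is 1):
  0110
| 0000
------
  0110

Answer: 0110 (6)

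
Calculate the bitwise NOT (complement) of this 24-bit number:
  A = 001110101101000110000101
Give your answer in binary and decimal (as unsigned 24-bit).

Flip each bit (0->1, 1->0):
  001110101101000110000101
  110001010010111001111010

Answer: 110001010010111001111010 (12922490)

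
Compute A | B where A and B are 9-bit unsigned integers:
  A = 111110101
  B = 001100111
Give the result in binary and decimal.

Apply | to each column (1 where either bit is 1):
  111110101
| 001100111
-----------
  111110111

Answer: 111110111 (503)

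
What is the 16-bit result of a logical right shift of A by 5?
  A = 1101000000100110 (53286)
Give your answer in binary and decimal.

Logical shift right by 5: drop the bottom 5 bit(s), prepend 5 zero(s) on the left.
  1101000000100110  ->  keep [11010000001], discard [00110], prepend 00000
= 0000011010000001

Answer: 0000011010000001 (1665)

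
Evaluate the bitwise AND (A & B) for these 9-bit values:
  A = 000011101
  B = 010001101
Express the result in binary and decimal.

Apply & to each column (1 only where both bits are 1):
  000011101
& 010001101
-----------
  000001101

Answer: 000001101 (13)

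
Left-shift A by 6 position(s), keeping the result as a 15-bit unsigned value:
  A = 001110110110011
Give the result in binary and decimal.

Shift left by 6: drop the top 6 bit(s), append 6 zero(s) on the right.
  001110110110011  ->  discard [001110], keep [110110011], append 000000
= 110110011000000

Answer: 110110011000000 (27840)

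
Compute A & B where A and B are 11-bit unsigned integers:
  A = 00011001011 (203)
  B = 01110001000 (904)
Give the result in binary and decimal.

Apply & to each column (1 only where both bits are 1):
  00011001011
& 01110001000
-------------
  00010001000

Answer: 00010001000 (136)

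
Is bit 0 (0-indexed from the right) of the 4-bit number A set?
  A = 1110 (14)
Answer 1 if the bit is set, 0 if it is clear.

Bit 0 is the 1st from the right.
  1110
     ^
That bit is 0.

Answer: 0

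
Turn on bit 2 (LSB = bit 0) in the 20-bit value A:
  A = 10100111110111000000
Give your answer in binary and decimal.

Mask = 1 << 2 = 00000000000000000100
Bit 2 of A is 0, so OR-ing with the mask flips it to 1.
  10100111110111000000
| 00000000000000000100
----------------------
  10100111110111000100

Answer: 10100111110111000100 (687556)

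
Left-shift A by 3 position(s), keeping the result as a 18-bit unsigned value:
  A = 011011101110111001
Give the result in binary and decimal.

Shift left by 3: drop the top 3 bit(s), append 3 zero(s) on the right.
  011011101110111001  ->  discard [011], keep [011101110111001], append 000
= 011101110111001000

Answer: 011101110111001000 (122312)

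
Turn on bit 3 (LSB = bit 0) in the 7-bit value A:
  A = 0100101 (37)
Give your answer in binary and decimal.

Mask = 1 << 3 = 0001000
Bit 3 of A is 0, so OR-ing with the mask flips it to 1.
  0100101
| 0001000
---------
  0101101

Answer: 0101101 (45)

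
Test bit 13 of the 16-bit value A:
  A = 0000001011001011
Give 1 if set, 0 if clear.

Bit 13 is the 14th from the right.
  0000001011001011
    ^
That bit is 0.

Answer: 0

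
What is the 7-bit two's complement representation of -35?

1. Binary of +35:  0100011
2. Invert bits:     1011100
3. Add 1:           1011101

Answer: 1011101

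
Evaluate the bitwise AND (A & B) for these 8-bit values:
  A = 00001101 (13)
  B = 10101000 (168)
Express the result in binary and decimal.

Apply & to each column (1 only where both bits are 1):
  00001101
& 10101000
----------
  00001000

Answer: 00001000 (8)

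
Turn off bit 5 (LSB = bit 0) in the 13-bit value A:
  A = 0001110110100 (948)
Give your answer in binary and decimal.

Mask = ~(1 << 5) = 1111111011111
Bit 5 of A is 1, so AND-ing with the mask clears it to 0.
  0001110110100
& 1111111011111
---------------
  0001110010100

Answer: 0001110010100 (916)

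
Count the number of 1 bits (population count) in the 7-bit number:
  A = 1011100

1011100
1-bits at positions (from bit 0 = LSB): 2, 3, 4, 6
Count = 4

Answer: 4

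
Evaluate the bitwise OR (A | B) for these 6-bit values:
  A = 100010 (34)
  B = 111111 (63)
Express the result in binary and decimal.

Apply | to each column (1 where either bit is 1):
  100010
| 111111
--------
  111111

Answer: 111111 (63)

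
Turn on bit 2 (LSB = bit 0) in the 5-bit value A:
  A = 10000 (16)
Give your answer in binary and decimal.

Mask = 1 << 2 = 00100
Bit 2 of A is 0, so OR-ing with the mask flips it to 1.
  10000
| 00100
-------
  10100

Answer: 10100 (20)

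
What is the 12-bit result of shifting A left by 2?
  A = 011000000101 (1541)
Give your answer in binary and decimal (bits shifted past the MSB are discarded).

Shift left by 2: drop the top 2 bit(s), append 2 zero(s) on the right.
  011000000101  ->  discard [01], keep [1000000101], append 00
= 100000010100

Answer: 100000010100 (2068)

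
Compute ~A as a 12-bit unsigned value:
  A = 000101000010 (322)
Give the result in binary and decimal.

Flip each bit (0->1, 1->0):
  000101000010
  111010111101

Answer: 111010111101 (3773)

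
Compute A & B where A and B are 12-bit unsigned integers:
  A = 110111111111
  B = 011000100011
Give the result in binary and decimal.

Apply & to each column (1 only where both bits are 1):
  110111111111
& 011000100011
--------------
  010000100011

Answer: 010000100011 (1059)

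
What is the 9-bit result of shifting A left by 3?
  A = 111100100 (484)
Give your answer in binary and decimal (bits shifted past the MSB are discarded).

Shift left by 3: drop the top 3 bit(s), append 3 zero(s) on the right.
  111100100  ->  discard [111], keep [100100], append 000
= 100100000

Answer: 100100000 (288)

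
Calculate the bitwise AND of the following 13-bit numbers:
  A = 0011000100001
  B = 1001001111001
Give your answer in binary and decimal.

Apply & to each column (1 only where both bits are 1):
  0011000100001
& 1001001111001
---------------
  0001000100001

Answer: 0001000100001 (545)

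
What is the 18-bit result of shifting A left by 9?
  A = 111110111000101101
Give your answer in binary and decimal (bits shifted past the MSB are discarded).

Shift left by 9: drop the top 9 bit(s), append 9 zero(s) on the right.
  111110111000101101  ->  discard [111110111], keep [000101101], append 000000000
= 000101101000000000

Answer: 000101101000000000 (23040)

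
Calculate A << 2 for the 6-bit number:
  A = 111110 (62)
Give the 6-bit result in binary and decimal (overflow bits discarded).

Shift left by 2: drop the top 2 bit(s), append 2 zero(s) on the right.
  111110  ->  discard [11], keep [1110], append 00
= 111000

Answer: 111000 (56)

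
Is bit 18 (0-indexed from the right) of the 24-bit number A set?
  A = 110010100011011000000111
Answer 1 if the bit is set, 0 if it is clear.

Bit 18 is the 19th from the right.
  110010100011011000000111
       ^
That bit is 0.

Answer: 0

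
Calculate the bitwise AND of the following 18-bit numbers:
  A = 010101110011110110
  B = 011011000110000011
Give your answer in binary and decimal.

Apply & to each column (1 only where both bits are 1):
  010101110011110110
& 011011000110000011
--------------------
  010001000010000010

Answer: 010001000010000010 (69762)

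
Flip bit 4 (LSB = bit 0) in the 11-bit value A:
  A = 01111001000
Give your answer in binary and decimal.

Mask = 1 << 4 = 00000010000
Bit 4 of A is 0; XOR with the mask flips it to 1.
  01111001000
^ 00000010000
-------------
  01111011000

Answer: 01111011000 (984)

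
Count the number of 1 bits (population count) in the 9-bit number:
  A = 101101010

101101010
1-bits at positions (from bit 0 = LSB): 1, 3, 5, 6, 8
Count = 5

Answer: 5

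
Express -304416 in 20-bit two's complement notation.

1. Binary of +304416:  01001010010100100000
2. Invert bits:     10110101101011011111
3. Add 1:           10110101101011100000

Answer: 10110101101011100000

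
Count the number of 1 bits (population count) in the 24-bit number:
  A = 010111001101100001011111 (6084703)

010111001101100001011111
1-bits at positions (from bit 0 = LSB): 0, 1, 2, 3, 4, 6, 11, 12, 14, 15, 18, 19, 20, 22
Count = 14

Answer: 14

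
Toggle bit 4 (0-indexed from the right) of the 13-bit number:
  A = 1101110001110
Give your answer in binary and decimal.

Mask = 1 << 4 = 0000000010000
Bit 4 of A is 0; XOR with the mask flips it to 1.
  1101110001110
^ 0000000010000
---------------
  1101110011110

Answer: 1101110011110 (7070)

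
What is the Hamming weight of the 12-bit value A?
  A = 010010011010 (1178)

010010011010
1-bits at positions (from bit 0 = LSB): 1, 3, 4, 7, 10
Count = 5

Answer: 5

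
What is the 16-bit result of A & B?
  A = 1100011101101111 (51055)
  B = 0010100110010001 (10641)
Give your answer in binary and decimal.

Apply & to each column (1 only where both bits are 1):
  1100011101101111
& 0010100110010001
------------------
  0000000100000001

Answer: 0000000100000001 (257)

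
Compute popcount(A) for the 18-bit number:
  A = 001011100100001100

001011100100001100
1-bits at positions (from bit 0 = LSB): 2, 3, 8, 11, 12, 13, 15
Count = 7

Answer: 7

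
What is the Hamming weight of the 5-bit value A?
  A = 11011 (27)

11011
1-bits at positions (from bit 0 = LSB): 0, 1, 3, 4
Count = 4

Answer: 4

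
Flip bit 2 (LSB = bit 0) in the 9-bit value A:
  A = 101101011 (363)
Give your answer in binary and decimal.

Mask = 1 << 2 = 000000100
Bit 2 of A is 0; XOR with the mask flips it to 1.
  101101011
^ 000000100
-----------
  101101111

Answer: 101101111 (367)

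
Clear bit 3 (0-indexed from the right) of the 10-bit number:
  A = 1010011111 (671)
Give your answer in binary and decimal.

Mask = ~(1 << 3) = 1111110111
Bit 3 of A is 1, so AND-ing with the mask clears it to 0.
  1010011111
& 1111110111
------------
  1010010111

Answer: 1010010111 (663)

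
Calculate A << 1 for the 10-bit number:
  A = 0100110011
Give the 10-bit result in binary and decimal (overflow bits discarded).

Shift left by 1: drop the top 1 bit(s), append 1 zero(s) on the right.
  0100110011  ->  discard [0], keep [100110011], append 0
= 1001100110

Answer: 1001100110 (614)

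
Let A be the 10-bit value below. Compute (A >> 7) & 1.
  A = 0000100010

Bit 7 is the 8th from the right.
  0000100010
    ^
That bit is 0.

Answer: 0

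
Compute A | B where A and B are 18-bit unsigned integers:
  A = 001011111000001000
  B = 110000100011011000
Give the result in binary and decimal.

Apply | to each column (1 where either bit is 1):
  001011111000001000
| 110000100011011000
--------------------
  111011111011011000

Answer: 111011111011011000 (245464)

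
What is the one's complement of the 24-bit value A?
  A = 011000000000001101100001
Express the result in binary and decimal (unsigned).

Flip each bit (0->1, 1->0):
  011000000000001101100001
  100111111111110010011110

Answer: 100111111111110010011110 (10484894)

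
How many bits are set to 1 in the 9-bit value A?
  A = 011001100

011001100
1-bits at positions (from bit 0 = LSB): 2, 3, 6, 7
Count = 4

Answer: 4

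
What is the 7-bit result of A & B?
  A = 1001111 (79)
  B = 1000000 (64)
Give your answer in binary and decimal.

Apply & to each column (1 only where both bits are 1):
  1001111
& 1000000
---------
  1000000

Answer: 1000000 (64)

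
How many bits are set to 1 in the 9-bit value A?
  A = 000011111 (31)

000011111
1-bits at positions (from bit 0 = LSB): 0, 1, 2, 3, 4
Count = 5

Answer: 5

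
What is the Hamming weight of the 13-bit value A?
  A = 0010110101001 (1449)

0010110101001
1-bits at positions (from bit 0 = LSB): 0, 3, 5, 7, 8, 10
Count = 6

Answer: 6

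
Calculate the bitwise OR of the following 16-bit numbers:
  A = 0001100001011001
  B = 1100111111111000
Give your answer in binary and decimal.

Apply | to each column (1 where either bit is 1):
  0001100001011001
| 1100111111111000
------------------
  1101111111111001

Answer: 1101111111111001 (57337)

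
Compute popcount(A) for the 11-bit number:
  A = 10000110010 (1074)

10000110010
1-bits at positions (from bit 0 = LSB): 1, 4, 5, 10
Count = 4

Answer: 4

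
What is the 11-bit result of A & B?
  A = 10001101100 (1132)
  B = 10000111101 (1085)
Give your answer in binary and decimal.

Apply & to each column (1 only where both bits are 1):
  10001101100
& 10000111101
-------------
  10000101100

Answer: 10000101100 (1068)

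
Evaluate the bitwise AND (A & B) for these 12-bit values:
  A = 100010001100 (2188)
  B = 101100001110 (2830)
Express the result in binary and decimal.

Apply & to each column (1 only where both bits are 1):
  100010001100
& 101100001110
--------------
  100000001100

Answer: 100000001100 (2060)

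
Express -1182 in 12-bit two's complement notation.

1. Binary of +1182:  010010011110
2. Invert bits:     101101100001
3. Add 1:           101101100010

Answer: 101101100010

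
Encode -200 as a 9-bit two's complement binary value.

1. Binary of +200:  011001000
2. Invert bits:     100110111
3. Add 1:           100111000

Answer: 100111000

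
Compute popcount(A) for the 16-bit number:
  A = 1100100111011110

1100100111011110
1-bits at positions (from bit 0 = LSB): 1, 2, 3, 4, 6, 7, 8, 11, 14, 15
Count = 10

Answer: 10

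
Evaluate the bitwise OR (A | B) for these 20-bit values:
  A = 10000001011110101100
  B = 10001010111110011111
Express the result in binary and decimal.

Apply | to each column (1 where either bit is 1):
  10000001011110101100
| 10001010111110011111
----------------------
  10001011111110111111

Answer: 10001011111110111111 (573375)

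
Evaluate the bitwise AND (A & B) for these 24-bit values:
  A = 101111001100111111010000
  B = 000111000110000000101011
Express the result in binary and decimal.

Apply & to each column (1 only where both bits are 1):
  101111001100111111010000
& 000111000110000000101011
--------------------------
  000111000100000000000000

Answer: 000111000100000000000000 (1851392)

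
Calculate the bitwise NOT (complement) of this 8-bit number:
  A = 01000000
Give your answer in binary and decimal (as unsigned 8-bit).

Flip each bit (0->1, 1->0):
  01000000
  10111111

Answer: 10111111 (191)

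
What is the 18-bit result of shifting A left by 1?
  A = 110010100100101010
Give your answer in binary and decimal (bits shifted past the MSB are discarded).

Shift left by 1: drop the top 1 bit(s), append 1 zero(s) on the right.
  110010100100101010  ->  discard [1], keep [10010100100101010], append 0
= 100101001001010100

Answer: 100101001001010100 (152148)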